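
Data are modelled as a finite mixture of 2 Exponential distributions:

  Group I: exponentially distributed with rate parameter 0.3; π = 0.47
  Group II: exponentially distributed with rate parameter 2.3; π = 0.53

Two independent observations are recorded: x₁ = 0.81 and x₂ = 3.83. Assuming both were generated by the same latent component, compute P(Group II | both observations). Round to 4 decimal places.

0.0061

P(component k | x) = π_k·f_k(x) / marginal(x), where marginal(x) = Σ_j π_j·f_j(x).
Since both observations come from the same component, the likelihood for component k is f_k(x₁)·f_k(x₂).
  p_I = [0.235281] × [0.0950861] = 0.022372
  p_II = [0.356975] × [0.00034358] = 0.000122649
Prior × likelihood for each component:
  π_I·p_I = 0.47 × 0.022372 = 0.0105148
  π_II·p_II = 0.53 × 0.000122649 = 6.50041e-05
Evidence: 0.0105148 + 6.50041e-05 = 0.0105798
Responsibility of Group II: 6.50041e-05 / 0.0105798 ≈ 0.0061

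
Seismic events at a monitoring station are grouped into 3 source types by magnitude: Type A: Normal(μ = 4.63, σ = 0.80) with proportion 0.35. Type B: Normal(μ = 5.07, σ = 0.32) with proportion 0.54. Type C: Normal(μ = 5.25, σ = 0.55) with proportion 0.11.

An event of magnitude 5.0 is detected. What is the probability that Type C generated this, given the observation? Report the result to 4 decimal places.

Posterior ∝ prior × likelihood, so P(k | x) ∝ P(Z=k) f_k(x); normalise over all components.
Normal densities:
  f_A = (1/(0.80·√(2π)))·exp(−(5.0−4.63)²/(2·0.80²)) = 0.498678·exp(-0.10695) = 0.448096
  f_B = (1/(0.32·√(2π)))·exp(−(5.0−5.07)²/(2·0.32²)) = 1.246695·exp(-0.02393) = 1.21722
  f_C = (1/(0.55·√(2π)))·exp(−(5.0−5.25)²/(2·0.55²)) = 0.725350·exp(-0.10331) = 0.654157
Unnormalised posteriors:
  P(Z=A)·f_A = 0.35 × 0.448096 = 0.156834
  P(Z=B)·f_B = 0.54 × 1.21722 = 0.657299
  P(Z=C)·f_C = 0.11 × 0.654157 = 0.0719573
Sum: 0.156834 + 0.657299 + 0.0719573 = 0.88609
P(Type C | 5.0) = 0.0719573 / 0.88609 ≈ 0.0812

0.0812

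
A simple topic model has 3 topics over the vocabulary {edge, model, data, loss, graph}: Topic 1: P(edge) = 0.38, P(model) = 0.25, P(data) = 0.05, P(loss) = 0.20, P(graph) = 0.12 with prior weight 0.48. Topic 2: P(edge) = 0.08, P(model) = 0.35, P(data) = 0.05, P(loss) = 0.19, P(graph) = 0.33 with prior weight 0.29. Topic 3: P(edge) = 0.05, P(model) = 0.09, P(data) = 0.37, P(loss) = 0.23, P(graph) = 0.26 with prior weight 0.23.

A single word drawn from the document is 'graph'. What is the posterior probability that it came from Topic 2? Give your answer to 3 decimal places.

The responsibility of component k is π_k f_k(x) divided by Σ_j π_j f_j(x).
Component likelihoods at x = 'graph':
  f_1 = P(graph | comp) = 0.12
  f_2 = P(graph | comp) = 0.33
  f_3 = P(graph | comp) = 0.26
Unnormalised posteriors:
  π_1·f_1 = 0.48 × 0.12 = 0.0576
  π_2·f_2 = 0.29 × 0.33 = 0.0957
  π_3·f_3 = 0.23 × 0.26 = 0.0598
Normaliser: 0.0576 + 0.0957 + 0.0598 = 0.2131
P(Topic 2 | x) = 0.0957 / 0.2131 ≈ 0.449

0.449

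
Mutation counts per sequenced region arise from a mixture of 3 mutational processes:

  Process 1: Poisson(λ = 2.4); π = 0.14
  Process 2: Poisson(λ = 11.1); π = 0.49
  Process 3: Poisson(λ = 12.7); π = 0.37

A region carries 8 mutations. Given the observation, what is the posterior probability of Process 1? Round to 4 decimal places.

0.0056

The responsibility of component k is π_k f_k(x) divided by Σ_j π_j f_j(x).
Poisson probabilities:
  f_1 = 0.00247664
  f_2 = 0.0863763
  f_3 = 0.0512117
Prior × likelihood for each component:
  π_1·f_1 = 0.14 × 0.00247664 = 0.000346729
  π_2·f_2 = 0.49 × 0.0863763 = 0.0423244
  π_3·f_3 = 0.37 × 0.0512117 = 0.0189483
Marginal: 0.000346729 + 0.0423244 + 0.0189483 = 0.0616194
P(Process 1 | 8 mutations) ≈ 0.0056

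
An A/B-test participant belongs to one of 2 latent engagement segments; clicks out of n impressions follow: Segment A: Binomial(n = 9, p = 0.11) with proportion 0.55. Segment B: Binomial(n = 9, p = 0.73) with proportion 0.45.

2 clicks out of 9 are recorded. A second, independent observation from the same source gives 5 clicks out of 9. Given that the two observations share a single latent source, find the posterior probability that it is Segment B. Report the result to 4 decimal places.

0.4816

P(component k | x) = π_k·f_k(x) / marginal(x), where marginal(x) = Σ_j π_j·f_j(x).
Since both observations come from the same component, the likelihood for component k is f_k(x₁)·f_k(x₂).
  L_A = [C(9,2)·0.11^2·0.89^7 = 36·0.0121·0.442313 = 0.192672] × [0.00127319] = 0.000245308
  L_B = [C(9,2)·0.73^2·0.27^7 = 36·0.5329·0.000104604 = 0.00200676] × [0.138816] = 0.00027857
Multiply by the mixture weights:
  π_A·L_A = 0.55 × 0.000245308 = 0.000134919
  π_B·L_B = 0.45 × 0.00027857 = 0.000125357
Sum: 0.000134919 + 0.000125357 = 0.000260276
Responsibility of Segment B: 0.000125357 / 0.000260276 ≈ 0.4816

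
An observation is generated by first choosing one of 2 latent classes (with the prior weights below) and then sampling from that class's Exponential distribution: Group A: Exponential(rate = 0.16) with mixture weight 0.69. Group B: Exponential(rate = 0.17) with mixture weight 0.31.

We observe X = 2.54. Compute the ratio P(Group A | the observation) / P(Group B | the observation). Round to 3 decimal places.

2.149

Since P(k|x) ∝ P(Z=k) f_k(x), the posterior odds are P(Z=i) f_i(x) / (P(Z=j) f_j(x)).
Evaluate each component's likelihood at the observed value:
  p_A = 0.106567
  p_B = 0.110388
0.0735312 / 0.0342202 ≈ 2.149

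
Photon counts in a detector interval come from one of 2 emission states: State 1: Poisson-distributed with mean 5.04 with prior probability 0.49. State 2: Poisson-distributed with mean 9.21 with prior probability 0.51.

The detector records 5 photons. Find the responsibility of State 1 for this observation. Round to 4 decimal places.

Posterior ∝ prior × likelihood, so P(k | x) ∝ P(Z=k) f_k(x); normalise over all components.
Component likelihoods at x = 5 photons:
  p_1 = 0.175439
  p_2 = 0.0552414
Weight by the priors:
  P(Z=1)·p_1 = 0.49 × 0.175439 = 0.0859653
  P(Z=2)·p_2 = 0.51 × 0.0552414 = 0.0281731
Sum: 0.0859653 + 0.0281731 = 0.114138
So the posterior for State 1 is 0.0859653 / 0.114138 ≈ 0.7532.

0.7532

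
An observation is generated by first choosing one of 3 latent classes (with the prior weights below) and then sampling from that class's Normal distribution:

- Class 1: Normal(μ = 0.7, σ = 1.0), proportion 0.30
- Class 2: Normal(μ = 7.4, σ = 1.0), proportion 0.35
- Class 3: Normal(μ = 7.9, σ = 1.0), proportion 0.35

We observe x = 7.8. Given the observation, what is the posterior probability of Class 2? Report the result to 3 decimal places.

Posterior ∝ prior × likelihood, so P(k | x) ∝ π_k f_k(x); normalise over all components.
Normal densities:
  f_1 = (1/(1.0·√(2π)))·exp(−(7.8−0.7)²/(2·1.0²)) = 0.398942·exp(-25.20500) = 4.51354e-12
  f_2 = (1/(1.0·√(2π)))·exp(−(7.8−7.4)²/(2·1.0²)) = 0.398942·exp(-0.08000) = 0.36827
  f_3 = (1/(1.0·√(2π)))·exp(−(7.8−7.9)²/(2·1.0²)) = 0.398942·exp(-0.00500) = 0.396953
Unnormalised posteriors:
  π_1·f_1 = 0.30 × 4.51354e-12 = 1.35406e-12
  π_2·f_2 = 0.35 × 0.36827 = 0.128895
  π_3·f_3 = 0.35 × 0.396953 = 0.138933
Evidence: 1.35406e-12 + 0.128895 + 0.138933 = 0.267828
P(Class 2 | the observation) = 0.128895 / 0.267828 ≈ 0.481

0.481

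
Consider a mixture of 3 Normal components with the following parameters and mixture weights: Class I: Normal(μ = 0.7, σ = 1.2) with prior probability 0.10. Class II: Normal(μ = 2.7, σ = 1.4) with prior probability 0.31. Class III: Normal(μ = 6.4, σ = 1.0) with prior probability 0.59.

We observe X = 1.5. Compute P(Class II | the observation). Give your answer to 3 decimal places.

By Bayes' theorem, P(k | x) = P(Z=k) f_k(x) / Σ_j P(Z=j) f_j(x).
Evaluate each component's likelihood at the observed value:
  p_I = 0.266207
  p_II = 0.197354
  p_III = 2.43896e-06
Multiply by the mixture weights:
  P(Z=I)·p_I = 0.10 × 0.266207 = 0.0266207
  P(Z=II)·p_II = 0.31 × 0.197354 = 0.0611796
  P(Z=III)·p_III = 0.59 × 2.43896e-06 = 1.43899e-06
Marginal: 0.0266207 + 0.0611796 + 1.43899e-06 = 0.0878018
Responsibility of Class II: 0.0611796 / 0.0878018 ≈ 0.697

0.697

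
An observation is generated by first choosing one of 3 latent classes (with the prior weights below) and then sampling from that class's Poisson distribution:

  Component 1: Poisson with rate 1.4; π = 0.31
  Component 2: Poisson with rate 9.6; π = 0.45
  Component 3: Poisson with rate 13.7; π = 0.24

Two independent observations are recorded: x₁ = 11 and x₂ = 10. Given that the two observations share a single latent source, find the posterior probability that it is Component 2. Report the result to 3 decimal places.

0.796

By Bayes' theorem, P(k | x) = π_k f_k(x) / Σ_j π_j f_j(x).
Since both observations come from the same component, the likelihood for component k is f_k(x₁)·f_k(x₂).
  f_1 = [2.50173e-07] × [1.96564e-06] = 4.91751e-13
  f_2 = [0.108293] × [0.124086] = 0.0134376
  f_3 = [0.0897297] × [0.0720457] = 0.00646464
Prior × likelihood for each component:
  π_1·f_1 = 0.31 × 4.91751e-13 = 1.52443e-13
  π_2·f_2 = 0.45 × 0.0134376 = 0.00604694
  π_3·f_3 = 0.24 × 0.00646464 = 0.00155151
Evidence: 1.52443e-13 + 0.00604694 + 0.00155151 = 0.00759845
Responsibility of Component 2: 0.00604694 / 0.00759845 ≈ 0.796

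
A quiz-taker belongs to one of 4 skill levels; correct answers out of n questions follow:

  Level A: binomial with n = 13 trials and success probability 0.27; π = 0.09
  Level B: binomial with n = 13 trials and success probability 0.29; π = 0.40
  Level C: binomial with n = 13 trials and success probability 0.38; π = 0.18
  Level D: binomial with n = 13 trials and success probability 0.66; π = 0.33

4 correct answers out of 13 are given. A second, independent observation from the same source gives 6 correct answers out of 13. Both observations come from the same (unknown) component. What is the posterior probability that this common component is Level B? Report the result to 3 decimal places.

By Bayes' theorem, P(k | x) = π_k f_k(x) / Σ_j π_j f_j(x).
Since both observations come from the same component, the likelihood for component k is f_k(x₁)·f_k(x₂).
  L_A = [0.2237] × [0.0734446] = 0.0164296
  L_B = [0.231859] × [0.0928354] = 0.0215247
  L_C = [0.201821] × [0.181954] = 0.036722
  L_D = [0.00823744] × [0.0744961] = 0.000613657
Unnormalised posteriors:
  π_A·L_A = 0.09 × 0.0164296 = 0.00147866
  π_B·L_B = 0.40 × 0.0215247 = 0.00860988
  π_C·L_C = 0.18 × 0.036722 = 0.00660996
  π_D·L_D = 0.33 × 0.000613657 = 0.000202507
Evidence: 0.00147866 + 0.00860988 + 0.00660996 + 0.000202507 = 0.016901
P(Level B | x) ≈ 0.509

0.509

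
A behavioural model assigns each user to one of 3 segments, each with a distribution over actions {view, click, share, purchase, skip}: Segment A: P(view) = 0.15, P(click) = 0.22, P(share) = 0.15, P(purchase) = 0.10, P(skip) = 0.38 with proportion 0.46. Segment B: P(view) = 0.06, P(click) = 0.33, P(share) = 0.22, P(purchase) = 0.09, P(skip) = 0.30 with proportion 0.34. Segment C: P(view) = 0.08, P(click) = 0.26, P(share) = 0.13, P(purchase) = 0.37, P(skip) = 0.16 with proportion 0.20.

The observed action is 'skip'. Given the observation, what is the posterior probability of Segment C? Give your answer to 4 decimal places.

By Bayes' theorem, P(k | x) = w_k f_k(x) / Σ_j w_j f_j(x).
Component likelihoods at x = 'skip':
  L_A = P(skip | comp) = 0.38
  L_B = P(skip | comp) = 0.30
  L_C = P(skip | comp) = 0.16
Weight by the priors:
  w_A·L_A = 0.46 × 0.38 = 0.1748
  w_B·L_B = 0.34 × 0.3 = 0.102
  w_C·L_C = 0.20 × 0.16 = 0.032
Denominator: 0.1748 + 0.102 + 0.032 = 0.3088
So the posterior for Segment C is 0.032 / 0.3088 ≈ 0.1036.

0.1036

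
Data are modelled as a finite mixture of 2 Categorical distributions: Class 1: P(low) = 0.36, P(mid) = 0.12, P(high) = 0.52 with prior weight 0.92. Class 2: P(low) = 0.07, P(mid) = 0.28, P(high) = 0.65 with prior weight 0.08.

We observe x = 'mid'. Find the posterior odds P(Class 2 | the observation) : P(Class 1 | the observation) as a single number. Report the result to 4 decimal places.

Since P(k|x) ∝ w_k f_k(x), the posterior odds are w_i f_i(x) / (w_j f_j(x)).
Categorical probabilities:
  f_1 = P(mid | comp) = 0.12
  f_2 = P(mid | comp) = 0.28
Posterior odds = (w_2·f_2) / (w_1·f_1) = (0.08·0.28) / (0.92·0.12) = 0.0224 / 0.1104 ≈ 0.2029

0.2029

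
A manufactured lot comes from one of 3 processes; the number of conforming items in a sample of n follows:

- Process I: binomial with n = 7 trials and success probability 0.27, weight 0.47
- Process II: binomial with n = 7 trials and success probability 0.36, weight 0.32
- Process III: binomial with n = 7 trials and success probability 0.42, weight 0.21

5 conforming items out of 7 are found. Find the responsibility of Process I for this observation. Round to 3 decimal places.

0.173

Apply Bayes' rule: the posterior for each component is proportional to its prior times its likelihood at x.
Binomial probabilities:
  f_I = 0.0160577
  f_II = 0.0520106
  f_III = 0.0923255
Prior × likelihood for each component:
  w_I·f_I = 0.47 × 0.0160577 = 0.00754713
  w_II·f_II = 0.32 × 0.0520106 = 0.0166434
  w_III·f_III = 0.21 × 0.0923255 = 0.0193884
Marginal: 0.00754713 + 0.0166434 + 0.0193884 = 0.0435789
P(Process I | 5 conforming items out of 7) ≈ 0.173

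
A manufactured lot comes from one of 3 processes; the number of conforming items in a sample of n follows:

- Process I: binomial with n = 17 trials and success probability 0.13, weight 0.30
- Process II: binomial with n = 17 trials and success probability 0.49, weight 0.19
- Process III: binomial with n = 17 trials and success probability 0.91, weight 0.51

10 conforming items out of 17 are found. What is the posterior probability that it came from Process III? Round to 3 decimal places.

0.007

Posterior ∝ prior × likelihood, so P(k | x) ∝ π_k f_k(x); normalise over all components.
Evaluate each component's likelihood at the observed value:
  f_I = 1.01145e-05
  f_II = 0.13926
  f_III = 0.000362232
Unnormalised posteriors:
  π_I·f_I = 0.30 × 1.01145e-05 = 3.03434e-06
  π_II·f_II = 0.19 × 0.13926 = 0.0264594
  π_III·f_III = 0.51 × 0.000362232 = 0.000184738
Normaliser: 3.03434e-06 + 0.0264594 + 0.000184738 = 0.0266472
So the posterior for Process III is 0.000184738 / 0.0266472 ≈ 0.007.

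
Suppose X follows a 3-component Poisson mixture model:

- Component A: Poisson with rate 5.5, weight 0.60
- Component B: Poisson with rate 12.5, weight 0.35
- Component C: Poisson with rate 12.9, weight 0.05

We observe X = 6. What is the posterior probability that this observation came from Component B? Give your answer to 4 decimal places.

0.0678

By Bayes' theorem, P(k | x) = P(Z=k) f_k(x) / Σ_j P(Z=j) f_j(x).
Evaluate each component's likelihood at the observed value:
  f_A = 0.157117
  f_B = 0.0197445
  f_C = 0.0159885
Prior × likelihood for each component:
  P(Z=A)·f_A = 0.60 × 0.157117 = 0.0942704
  P(Z=B)·f_B = 0.35 × 0.0197445 = 0.00691058
  P(Z=C)·f_C = 0.05 × 0.0159885 = 0.000799424
Evidence: 0.0942704 + 0.00691058 + 0.000799424 = 0.10198
Responsibility of Component B: 0.00691058 / 0.10198 ≈ 0.0678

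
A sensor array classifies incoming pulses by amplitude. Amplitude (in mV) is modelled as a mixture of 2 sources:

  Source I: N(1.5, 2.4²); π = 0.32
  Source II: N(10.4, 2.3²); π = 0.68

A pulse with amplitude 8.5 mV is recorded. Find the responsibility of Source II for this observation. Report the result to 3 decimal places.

0.991

Posterior ∝ prior × likelihood, so P(k | x) ∝ P(Z=k) f_k(x); normalise over all components.
Component likelihoods at x = 8.5 mV:
  L_I = (1/(2.4·√(2π)))·exp(−(8.5−1.5)²/(2·2.4²)) = 0.166226·exp(-4.25347) = 0.00236287
  L_II = (1/(2.3·√(2π)))·exp(−(8.5−10.4)²/(2·2.3²)) = 0.173453·exp(-0.34121) = 0.12331
Prior × likelihood for each component:
  P(Z=I)·L_I = 0.32 × 0.00236287 = 0.000756117
  P(Z=II)·L_II = 0.68 × 0.12331 = 0.0838505
Marginal: 0.000756117 + 0.0838505 = 0.0846066
Responsibility of Source II: 0.0838505 / 0.0846066 ≈ 0.991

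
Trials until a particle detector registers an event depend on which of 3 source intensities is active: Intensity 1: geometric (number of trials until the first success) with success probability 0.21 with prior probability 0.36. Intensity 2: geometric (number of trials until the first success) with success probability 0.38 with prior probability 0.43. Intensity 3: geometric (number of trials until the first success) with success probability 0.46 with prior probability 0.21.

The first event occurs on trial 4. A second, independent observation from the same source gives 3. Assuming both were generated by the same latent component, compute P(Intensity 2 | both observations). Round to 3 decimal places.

0.451

By Bayes' theorem, P(k | x) = π_k f_k(x) / Σ_j π_j f_j(x).
Since both observations come from the same component, the likelihood for component k is f_k(x₁)·f_k(x₂).
  L_1 = [0.21·(1−0.21)^3 = 0.21·0.493039 = 0.103538] × [0.131061] = 0.0135698
  L_2 = [0.38·(1−0.38)^3 = 0.38·0.238328 = 0.0905646] × [0.146072] = 0.013229
  L_3 = [0.46·(1−0.46)^3 = 0.46·0.157464 = 0.0724334] × [0.134136] = 0.00971593
Unnormalised posteriors:
  π_1·L_1 = 0.36 × 0.0135698 = 0.00488513
  π_2·L_2 = 0.43 × 0.013229 = 0.00568845
  π_3·L_3 = 0.21 × 0.00971593 = 0.00204035
Denominator: 0.00488513 + 0.00568845 + 0.00204035 = 0.0126139
Responsibility of Intensity 2: 0.00568845 / 0.0126139 ≈ 0.451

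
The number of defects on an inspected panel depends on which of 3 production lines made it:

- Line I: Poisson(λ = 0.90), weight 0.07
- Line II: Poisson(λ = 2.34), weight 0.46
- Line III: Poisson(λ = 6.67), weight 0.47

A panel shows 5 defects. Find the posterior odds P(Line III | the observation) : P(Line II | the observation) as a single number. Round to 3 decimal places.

The posterior odds equal the prior odds times the likelihood ratio: (π_i/π_j)·(f_i(x)/f_j(x)).
Poisson probabilities:
  f_I = e^(−0.90)·0.90^5/5! = 0.00200063
  f_II = e^(−2.34)·2.34^5/5! = 0.0563182
  f_III = e^(−6.67)·6.67^5/5! = 0.139542
0.0655846 / 0.0259064 ≈ 2.532

2.532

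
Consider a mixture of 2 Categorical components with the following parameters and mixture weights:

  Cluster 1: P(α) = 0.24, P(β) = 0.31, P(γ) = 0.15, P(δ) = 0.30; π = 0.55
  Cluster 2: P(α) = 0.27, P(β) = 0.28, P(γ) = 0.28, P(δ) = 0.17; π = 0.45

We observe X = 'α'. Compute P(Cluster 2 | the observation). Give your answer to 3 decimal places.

Posterior ∝ prior × likelihood, so P(k | x) ∝ π_k f_k(x); normalise over all components.
Component likelihoods at x = 'α':
  L_1 = 0.24
  L_2 = 0.27
Unnormalised posteriors:
  π_1·L_1 = 0.55 × 0.24 = 0.132
  π_2·L_2 = 0.45 × 0.27 = 0.1215
Denominator: 0.132 + 0.1215 = 0.2535
P(Cluster 2 | data) = 0.1215 / 0.2535 ≈ 0.479

0.479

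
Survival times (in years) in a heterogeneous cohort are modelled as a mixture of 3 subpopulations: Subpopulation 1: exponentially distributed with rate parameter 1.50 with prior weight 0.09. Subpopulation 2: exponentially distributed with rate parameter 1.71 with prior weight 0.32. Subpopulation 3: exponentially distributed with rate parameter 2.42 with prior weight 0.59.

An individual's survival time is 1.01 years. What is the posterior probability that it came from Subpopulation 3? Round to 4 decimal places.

Apply Bayes' rule: the posterior for each component is proportional to its prior times its likelihood at x.
Component likelihoods at x = 1.01 years:
  L_1 = 0.329712
  L_2 = 0.304037
  L_3 = 0.210045
Unnormalised posteriors:
  P(Z=1)·L_1 = 0.09 × 0.329712 = 0.0296741
  P(Z=2)·L_2 = 0.32 × 0.304037 = 0.0972918
  P(Z=3)·L_3 = 0.59 × 0.210045 = 0.123927
Denominator: 0.0296741 + 0.0972918 + 0.123927 = 0.250893
P(Subpopulation 3 | x) = 0.123927 / 0.250893 ≈ 0.4939

0.4939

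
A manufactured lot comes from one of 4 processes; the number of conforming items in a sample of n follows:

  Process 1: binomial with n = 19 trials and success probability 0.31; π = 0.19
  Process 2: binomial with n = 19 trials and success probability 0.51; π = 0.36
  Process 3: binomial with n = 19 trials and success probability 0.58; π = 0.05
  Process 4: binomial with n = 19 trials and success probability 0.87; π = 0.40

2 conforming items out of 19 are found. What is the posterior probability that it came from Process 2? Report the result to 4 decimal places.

The responsibility of component k is w_k f_k(x) divided by Σ_j w_j f_j(x).
Binomial probabilities:
  f_1 = 0.0299333
  f_2 = 0.000240697
  f_3 = 2.26511e-05
  f_4 = 1.11962e-13
Multiply by the mixture weights:
  w_1·f_1 = 0.19 × 0.0299333 = 0.00568732
  w_2·f_2 = 0.36 × 0.000240697 = 8.66507e-05
  w_3·f_3 = 0.05 × 2.26511e-05 = 1.13256e-06
  w_4·f_4 = 0.40 × 1.11962e-13 = 4.47849e-14
Evidence: 0.00568732 + 8.66507e-05 + 1.13256e-06 + 4.47849e-14 = 0.0057751
P(Process 2 | data) = 8.66507e-05 / 0.0057751 ≈ 0.0150

0.0150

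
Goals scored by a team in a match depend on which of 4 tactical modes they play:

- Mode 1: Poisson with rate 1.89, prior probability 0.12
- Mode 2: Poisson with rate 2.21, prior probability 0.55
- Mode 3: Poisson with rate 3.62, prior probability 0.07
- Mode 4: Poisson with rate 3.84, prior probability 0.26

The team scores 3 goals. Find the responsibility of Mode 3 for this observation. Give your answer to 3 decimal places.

Posterior ∝ prior × likelihood, so P(k | x) ∝ w_k f_k(x); normalise over all components.
Evaluate each component's likelihood at the observed value:
  f_1 = e^(−1.89)·1.89^3/3! = 0.169988
  f_2 = e^(−2.21)·2.21^3/3! = 0.197349
  f_3 = e^(−3.62)·3.62^3/3! = 0.211752
  f_4 = e^(−3.84)·3.84^3/3! = 0.202839
Prior × likelihood for each component:
  w_1·f_1 = 0.12 × 0.169988 = 0.0203985
  w_2·f_2 = 0.55 × 0.197349 = 0.108542
  w_3·f_3 = 0.07 × 0.211752 = 0.0148227
  w_4·f_4 = 0.26 × 0.202839 = 0.0527382
Evidence: 0.0203985 + 0.108542 + 0.0148227 + 0.0527382 = 0.196501
Responsibility of Mode 3: 0.0148227 / 0.196501 ≈ 0.075

0.075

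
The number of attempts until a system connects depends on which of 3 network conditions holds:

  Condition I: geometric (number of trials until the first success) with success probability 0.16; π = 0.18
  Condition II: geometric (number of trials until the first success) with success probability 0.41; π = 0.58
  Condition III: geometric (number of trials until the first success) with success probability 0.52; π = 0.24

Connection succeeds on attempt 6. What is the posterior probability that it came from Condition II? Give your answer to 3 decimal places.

0.528

Apply Bayes' rule: the posterior for each component is proportional to its prior times its likelihood at x.
Component likelihoods at x = 6:
  f_I = 0.16·(1−0.16)^5 = 0.16·0.418212 = 0.0669139
  f_II = 0.41·(1−0.41)^5 = 0.41·0.0714924 = 0.0293119
  f_III = 0.52·(1−0.52)^5 = 0.52·0.0254804 = 0.0132498
Multiply by the mixture weights:
  π_I·f_I = 0.18 × 0.0669139 = 0.0120445
  π_II·f_II = 0.58 × 0.0293119 = 0.0170009
  π_III·f_III = 0.24 × 0.0132498 = 0.00317995
Marginal: 0.0120445 + 0.0170009 + 0.00317995 = 0.0322254
Responsibility of Condition II: 0.0170009 / 0.0322254 ≈ 0.528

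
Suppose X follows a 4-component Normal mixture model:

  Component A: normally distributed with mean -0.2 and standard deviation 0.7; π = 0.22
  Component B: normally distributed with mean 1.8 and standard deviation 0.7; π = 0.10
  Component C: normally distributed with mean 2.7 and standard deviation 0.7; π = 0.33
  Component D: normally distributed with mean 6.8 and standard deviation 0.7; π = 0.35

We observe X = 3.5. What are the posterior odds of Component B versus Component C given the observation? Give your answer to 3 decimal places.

0.031

Since P(k|x) ∝ w_k f_k(x), the posterior odds are w_i f_i(x) / (w_j f_j(x)).
Component likelihoods at x = 3.5:
  f_A = 4.88634e-07
  f_B = 0.0298598
  f_C = 0.296614
  f_D = 8.50796e-06
0.00298598 / 0.0978825 ≈ 0.031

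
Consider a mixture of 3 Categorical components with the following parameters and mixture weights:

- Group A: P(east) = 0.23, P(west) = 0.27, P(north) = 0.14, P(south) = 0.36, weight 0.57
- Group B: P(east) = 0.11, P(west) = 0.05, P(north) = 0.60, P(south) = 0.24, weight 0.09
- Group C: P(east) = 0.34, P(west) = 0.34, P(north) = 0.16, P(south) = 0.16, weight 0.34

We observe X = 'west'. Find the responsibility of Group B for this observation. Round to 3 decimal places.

0.016

P(component k | x) = w_k·f_k(x) / marginal(x), where marginal(x) = Σ_j w_j·f_j(x).
Categorical probabilities:
  L_A = 0.27
  L_B = 0.05
  L_C = 0.34
Unnormalised posteriors:
  w_A·L_A = 0.57 × 0.27 = 0.1539
  w_B·L_B = 0.09 × 0.05 = 0.0045
  w_C·L_C = 0.34 × 0.34 = 0.1156
Normaliser: 0.1539 + 0.0045 + 0.1156 = 0.274
Responsibility of Group B: 0.0045 / 0.274 ≈ 0.016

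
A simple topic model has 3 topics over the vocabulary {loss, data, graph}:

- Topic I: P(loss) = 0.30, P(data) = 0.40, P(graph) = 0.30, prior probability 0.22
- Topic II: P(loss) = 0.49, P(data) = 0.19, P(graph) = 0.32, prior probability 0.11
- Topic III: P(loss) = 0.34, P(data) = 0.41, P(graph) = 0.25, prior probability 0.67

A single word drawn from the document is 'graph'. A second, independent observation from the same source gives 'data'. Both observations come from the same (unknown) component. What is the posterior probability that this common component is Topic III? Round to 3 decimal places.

0.675

The responsibility of component k is π_k f_k(x) divided by Σ_j π_j f_j(x).
Since both observations come from the same component, the likelihood for component k is f_k(x₁)·f_k(x₂).
  L_I = [P(graph | comp) = 0.30] × [0.4] = 0.12
  L_II = [P(graph | comp) = 0.32] × [0.19] = 0.0608
  L_III = [P(graph | comp) = 0.25] × [0.41] = 0.1025
Prior × likelihood for each component:
  π_I·L_I = 0.22 × 0.12 = 0.0264
  π_II·L_II = 0.11 × 0.0608 = 0.006688
  π_III·L_III = 0.67 × 0.1025 = 0.068675
Marginal: 0.0264 + 0.006688 + 0.068675 = 0.101763
P(Topic III | x) ≈ 0.675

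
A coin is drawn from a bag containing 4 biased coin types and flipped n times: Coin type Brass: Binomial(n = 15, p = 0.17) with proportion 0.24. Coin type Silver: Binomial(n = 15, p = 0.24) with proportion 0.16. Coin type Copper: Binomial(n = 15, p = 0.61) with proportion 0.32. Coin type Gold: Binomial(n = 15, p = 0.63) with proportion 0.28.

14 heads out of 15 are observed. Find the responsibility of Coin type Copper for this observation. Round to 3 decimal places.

0.434

Posterior ∝ prior × likelihood, so P(k | x) ∝ π_k f_k(x); normalise over all components.
Binomial probabilities:
  f_Brass = 2.0963e-10
  f_Silver = 2.39807e-08
  f_Copper = 0.00577795
  f_Gold = 0.00861114
Multiply by the mixture weights:
  π_Brass·f_Brass = 0.24 × 2.0963e-10 = 5.03113e-11
  π_Silver·f_Silver = 0.16 × 2.39807e-08 = 3.83692e-09
  π_Copper·f_Copper = 0.32 × 0.00577795 = 0.00184894
  π_Gold·f_Gold = 0.28 × 0.00861114 = 0.00241112
Marginal: 5.03113e-11 + 3.83692e-09 + 0.00184894 + 0.00241112 = 0.00426007
P(Coin type Copper | 14 heads out of 15) = 0.00184894 / 0.00426007 ≈ 0.434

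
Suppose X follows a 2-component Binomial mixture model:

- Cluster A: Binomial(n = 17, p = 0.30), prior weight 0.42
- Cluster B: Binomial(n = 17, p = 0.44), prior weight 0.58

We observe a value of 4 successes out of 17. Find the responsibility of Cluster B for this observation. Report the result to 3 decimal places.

0.260

The responsibility of component k is P(Z=k) f_k(x) divided by Σ_j P(Z=j) f_j(x).
Binomial probabilities:
  L_A = 0.186783
  L_B = 0.0475151
Multiply by the mixture weights:
  P(Z=A)·L_A = 0.42 × 0.186783 = 0.0784487
  P(Z=B)·L_B = 0.58 × 0.0475151 = 0.0275588
Normaliser: 0.0784487 + 0.0275588 = 0.106007
P(Cluster B | the observation) ≈ 0.260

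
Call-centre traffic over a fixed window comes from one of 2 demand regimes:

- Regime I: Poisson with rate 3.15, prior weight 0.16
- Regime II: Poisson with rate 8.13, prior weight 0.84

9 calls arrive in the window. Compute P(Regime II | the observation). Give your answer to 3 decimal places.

By Bayes' theorem, P(k | x) = P(Z=k) f_k(x) / Σ_j P(Z=j) f_j(x).
Poisson probabilities:
  f_I = e^(−3.15)·3.15^9/9! = 0.00360582
  f_II = e^(−8.13)·8.13^9/9! = 0.125961
Weight by the priors:
  P(Z=I)·f_I = 0.16 × 0.00360582 = 0.000576932
  P(Z=II)·f_II = 0.84 × 0.125961 = 0.105808
Denominator: 0.000576932 + 0.105808 = 0.106385
Responsibility of Regime II: 0.105808 / 0.106385 ≈ 0.995

0.995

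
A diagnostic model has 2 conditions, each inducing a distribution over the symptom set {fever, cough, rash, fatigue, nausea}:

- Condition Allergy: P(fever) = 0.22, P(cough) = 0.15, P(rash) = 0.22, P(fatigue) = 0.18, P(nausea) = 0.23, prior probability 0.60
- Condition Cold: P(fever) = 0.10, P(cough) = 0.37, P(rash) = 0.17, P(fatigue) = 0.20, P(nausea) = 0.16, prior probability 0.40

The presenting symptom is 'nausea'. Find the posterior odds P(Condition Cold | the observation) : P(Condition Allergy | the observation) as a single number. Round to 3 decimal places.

Posterior odds = (w_i f_i(x)) / (w_j f_j(x)); the normalising sum cancels.
Categorical probabilities:
  L_Allergy = 0.23
  L_Cold = 0.16
Posterior odds = (w_Cold·L_Cold) / (w_Allergy·L_Allergy) = (0.40·0.16) / (0.60·0.23) = 0.064 / 0.138 ≈ 0.464

0.464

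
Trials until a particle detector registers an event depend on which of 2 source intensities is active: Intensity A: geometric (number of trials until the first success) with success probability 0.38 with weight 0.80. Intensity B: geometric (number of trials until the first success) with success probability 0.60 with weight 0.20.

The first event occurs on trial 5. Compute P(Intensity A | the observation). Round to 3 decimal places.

By Bayes' theorem, P(k | x) = π_k f_k(x) / Σ_j π_j f_j(x).
Component likelihoods at x = 5:
  p_A = 0.38·(1−0.38)^4 = 0.38·0.147763 = 0.0561501
  p_B = 0.60·(1−0.60)^4 = 0.60·0.0256 = 0.01536
Prior × likelihood for each component:
  π_A·p_A = 0.80 × 0.0561501 = 0.0449201
  π_B·p_B = 0.20 × 0.01536 = 0.003072
Denominator: 0.0449201 + 0.003072 = 0.0479921
So the posterior for Intensity A is 0.0449201 / 0.0479921 ≈ 0.936.

0.936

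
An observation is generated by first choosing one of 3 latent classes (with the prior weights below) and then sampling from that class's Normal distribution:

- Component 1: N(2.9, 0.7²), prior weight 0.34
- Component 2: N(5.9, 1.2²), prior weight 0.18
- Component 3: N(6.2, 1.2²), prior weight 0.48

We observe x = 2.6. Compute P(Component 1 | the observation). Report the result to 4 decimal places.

0.9826

Posterior ∝ prior × likelihood, so P(k | x) ∝ w_k f_k(x); normalise over all components.
Component likelihoods at x = 2.6:
  p_1 = 0.51991
  p_2 = 0.00757797
  p_3 = 0.00369321
Unnormalised posteriors:
  w_1·p_1 = 0.34 × 0.51991 = 0.176769
  w_2·p_2 = 0.18 × 0.00757797 = 0.00136403
  w_3·p_3 = 0.48 × 0.00369321 = 0.00177274
Denominator: 0.176769 + 0.00136403 + 0.00177274 = 0.179906
So the posterior for Component 1 is 0.176769 / 0.179906 ≈ 0.9826.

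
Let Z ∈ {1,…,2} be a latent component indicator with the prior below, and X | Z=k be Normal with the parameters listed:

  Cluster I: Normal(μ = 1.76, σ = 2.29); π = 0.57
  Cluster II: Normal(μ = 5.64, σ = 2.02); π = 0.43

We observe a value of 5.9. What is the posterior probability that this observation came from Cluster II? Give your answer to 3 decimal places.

P(component k | x) = w_k·f_k(x) / marginal(x), where marginal(x) = Σ_j w_j·f_j(x).
Evaluate each component's likelihood at the observed value:
  L_I = (1/(2.29·√(2π)))·exp(−(5.9−1.76)²/(2·2.29²)) = 0.174211·exp(-1.63418) = 0.0339907
  L_II = (1/(2.02·√(2π)))·exp(−(5.9−5.64)²/(2·2.02²)) = 0.197496·exp(-0.00828) = 0.195867
Prior × likelihood for each component:
  w_I·L_I = 0.57 × 0.0339907 = 0.0193747
  w_II·L_II = 0.43 × 0.195867 = 0.0842228
Marginal: 0.0193747 + 0.0842228 = 0.103597
P(Cluster II | the observation) ≈ 0.813

0.813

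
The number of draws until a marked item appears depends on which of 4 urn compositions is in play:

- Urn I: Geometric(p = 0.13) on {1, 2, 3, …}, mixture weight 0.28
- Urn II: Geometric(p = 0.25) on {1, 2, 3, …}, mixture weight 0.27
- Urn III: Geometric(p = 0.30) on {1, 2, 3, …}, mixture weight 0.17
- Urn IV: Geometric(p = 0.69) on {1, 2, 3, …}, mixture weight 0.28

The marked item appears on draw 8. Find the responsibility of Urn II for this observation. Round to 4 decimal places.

By Bayes' theorem, P(k | x) = w_k f_k(x) / Σ_j w_j f_j(x).
Component likelihoods at x = 8:
  L_I = 0.0490431
  L_II = 0.033371
  L_III = 0.0247063
  L_IV = 0.000189837
Weight by the priors:
  w_I·L_I = 0.28 × 0.0490431 = 0.0137321
  w_II·L_II = 0.27 × 0.033371 = 0.00901016
  w_III·L_III = 0.17 × 0.0247063 = 0.00420007
  w_IV·L_IV = 0.28 × 0.000189837 = 5.31544e-05
Sum: 0.0137321 + 0.00901016 + 0.00420007 + 5.31544e-05 = 0.0269955
Responsibility of Urn II: 0.00901016 / 0.0269955 ≈ 0.3338

0.3338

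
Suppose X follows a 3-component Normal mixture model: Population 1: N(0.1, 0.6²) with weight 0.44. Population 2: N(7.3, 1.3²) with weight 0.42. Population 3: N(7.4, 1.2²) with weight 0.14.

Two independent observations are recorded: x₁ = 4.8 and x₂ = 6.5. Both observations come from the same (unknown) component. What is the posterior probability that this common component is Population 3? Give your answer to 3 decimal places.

P(component k | x) = π_k·f_k(x) / marginal(x), where marginal(x) = Σ_j π_j·f_j(x).
Since both observations come from the same component, the likelihood for component k is f_k(x₁)·f_k(x₂).
  f_1 = [(1/(0.6·√(2π)))·exp(−(4.8−0.1)²/(2·0.6²)) = 0.664904·exp(-30.68056) = 3.15038e-14] × [1.30686e-25] = 4.1171e-39
  f_2 = [(1/(1.3·√(2π)))·exp(−(4.8−7.3)²/(2·1.3²)) = 0.306879·exp(-1.84911) = 0.0482956] × [0.253941] = 0.0122642
  f_3 = [(1/(1.2·√(2π)))·exp(−(4.8−7.4)²/(2·1.2²)) = 0.332452·exp(-2.34722) = 0.0317939] × [0.250948] = 0.0079786
Unnormalised posteriors:
  π_1·f_1 = 0.44 × 4.1171e-39 = 1.81152e-39
  π_2·f_2 = 0.42 × 0.0122642 = 0.00515098
  π_3·f_3 = 0.14 × 0.0079786 = 0.001117
Denominator: 1.81152e-39 + 0.00515098 + 0.001117 = 0.00626799
P(Population 3 | x) ≈ 0.178

0.178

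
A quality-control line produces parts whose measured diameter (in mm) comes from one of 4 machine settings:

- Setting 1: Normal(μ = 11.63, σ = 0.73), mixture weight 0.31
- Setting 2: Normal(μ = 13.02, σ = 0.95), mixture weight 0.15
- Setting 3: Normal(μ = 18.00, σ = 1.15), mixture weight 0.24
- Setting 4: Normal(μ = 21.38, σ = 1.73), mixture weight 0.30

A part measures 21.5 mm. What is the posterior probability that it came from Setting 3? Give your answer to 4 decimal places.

0.0116

The responsibility of component k is P(Z=k) f_k(x) divided by Σ_j P(Z=j) f_j(x).
Evaluate each component's likelihood at the observed value:
  p_1 = (1/(0.73·√(2π)))·exp(−(21.5−11.63)²/(2·0.73²)) = 0.546496·exp(-91.40261) = 1.10138e-40
  p_2 = (1/(0.95·√(2π)))·exp(−(21.5−13.02)²/(2·0.95²)) = 0.419939·exp(-39.83956) = 2.09453e-18
  p_3 = (1/(1.15·√(2π)))·exp(−(21.5−18.00)²/(2·1.15²)) = 0.346906·exp(-4.63138) = 0.00337932
  p_4 = (1/(1.73·√(2π)))·exp(−(21.5−21.38)²/(2·1.73²)) = 0.230602·exp(-0.00241) = 0.230048
Prior × likelihood for each component:
  P(Z=1)·p_1 = 0.31 × 1.10138e-40 = 3.41429e-41
  P(Z=2)·p_2 = 0.15 × 2.09453e-18 = 3.1418e-19
  P(Z=3)·p_3 = 0.24 × 0.00337932 = 0.000811037
  P(Z=4)·p_4 = 0.30 × 0.230048 = 0.0690145
Evidence: 3.41429e-41 + 3.1418e-19 + 0.000811037 + 0.0690145 = 0.0698256
Responsibility of Setting 3: 0.000811037 / 0.0698256 ≈ 0.0116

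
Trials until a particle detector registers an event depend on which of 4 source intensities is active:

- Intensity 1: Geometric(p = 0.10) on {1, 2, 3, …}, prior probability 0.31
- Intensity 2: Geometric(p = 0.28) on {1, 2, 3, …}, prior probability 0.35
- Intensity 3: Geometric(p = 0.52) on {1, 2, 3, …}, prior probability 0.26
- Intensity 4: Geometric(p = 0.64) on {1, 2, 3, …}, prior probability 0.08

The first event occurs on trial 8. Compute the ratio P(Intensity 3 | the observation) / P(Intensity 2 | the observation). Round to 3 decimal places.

0.081

The posterior odds equal the prior odds times the likelihood ratio: (π_i/π_j)·(f_i(x)/f_j(x)).
Component likelihoods at x = 8:
  p_1 = 0.0478297
  p_2 = 0.0280857
  p_3 = 0.00305276
  p_4 = 0.000501531
Odds = (0.26/0.35) × (0.00305276/0.0280857) = 0.742857 × 0.108694 ≈ 0.081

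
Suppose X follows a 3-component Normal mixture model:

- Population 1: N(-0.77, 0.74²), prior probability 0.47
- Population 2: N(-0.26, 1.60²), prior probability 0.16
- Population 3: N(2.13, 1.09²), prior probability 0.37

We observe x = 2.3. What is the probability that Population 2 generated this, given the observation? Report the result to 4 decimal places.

0.0765

The responsibility of component k is π_k f_k(x) divided by Σ_j π_j f_j(x).
Normal densities:
  p_1 = 9.8695e-05
  p_2 = 0.0693255
  p_3 = 0.361578
Weight by the priors:
  π_1·p_1 = 0.47 × 9.8695e-05 = 4.63867e-05
  π_2·p_2 = 0.16 × 0.0693255 = 0.0110921
  π_3·p_3 = 0.37 × 0.361578 = 0.133784
Sum: 4.63867e-05 + 0.0110921 + 0.133784 = 0.144922
P(Population 2 | data) = 0.0110921 / 0.144922 ≈ 0.0765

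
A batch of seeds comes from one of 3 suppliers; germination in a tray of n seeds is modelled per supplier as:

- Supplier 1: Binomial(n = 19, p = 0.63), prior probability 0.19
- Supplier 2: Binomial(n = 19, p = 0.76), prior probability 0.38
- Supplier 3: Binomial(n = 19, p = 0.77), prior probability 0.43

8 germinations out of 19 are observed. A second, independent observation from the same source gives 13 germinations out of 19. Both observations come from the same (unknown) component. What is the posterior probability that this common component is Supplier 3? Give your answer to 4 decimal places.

P(component k | x) = w_k·f_k(x) / marginal(x), where marginal(x) = Σ_j w_j·f_j(x).
Since both observations come from the same component, the likelihood for component k is f_k(x₁)·f_k(x₂).
  f_1 = [C(19,8)·0.63^8·0.37^11 = 75582·0.0248156·1.77918e-05 = 0.0333704] × [0.171443] = 0.00572112
  f_2 = [C(19,8)·0.76^8·0.24^11 = 75582·0.111303·1.52168e-07 = 0.00128012] × [0.146328] = 0.000187317
  f_3 = [C(19,8)·0.77^8·0.23^11 = 75582·0.123574·9.5281e-08 = 0.000889919] × [0.134347] = 0.000119558
Prior × likelihood for each component:
  w_1·f_1 = 0.19 × 0.00572112 = 0.00108701
  w_2·f_2 = 0.38 × 0.000187317 = 7.11804e-05
  w_3·f_3 = 0.43 × 0.000119558 = 5.14099e-05
Marginal: 0.00108701 + 7.11804e-05 + 5.14099e-05 = 0.0012096
P(Supplier 3 | x₁, x₂) = 5.14099e-05 / 0.0012096 ≈ 0.0425

0.0425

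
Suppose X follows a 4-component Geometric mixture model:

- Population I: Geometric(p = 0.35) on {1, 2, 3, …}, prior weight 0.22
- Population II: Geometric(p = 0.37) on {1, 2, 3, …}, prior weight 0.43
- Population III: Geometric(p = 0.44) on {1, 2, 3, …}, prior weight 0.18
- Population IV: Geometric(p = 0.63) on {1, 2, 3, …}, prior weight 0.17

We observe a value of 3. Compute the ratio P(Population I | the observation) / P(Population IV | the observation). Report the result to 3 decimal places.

2.219

The posterior odds equal the prior odds times the likelihood ratio: (π_i/π_j)·(f_i(x)/f_j(x)).
Geometric probabilities:
  L_I = 0.147875
  L_II = 0.146853
  L_III = 0.137984
  L_IV = 0.086247
0.0325325 / 0.014662 ≈ 2.219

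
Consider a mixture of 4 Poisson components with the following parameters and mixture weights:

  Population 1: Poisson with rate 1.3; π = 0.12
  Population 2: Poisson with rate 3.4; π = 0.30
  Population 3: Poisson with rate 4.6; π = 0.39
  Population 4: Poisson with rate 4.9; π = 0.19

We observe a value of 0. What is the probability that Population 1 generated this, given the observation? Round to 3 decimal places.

The responsibility of component k is w_k f_k(x) divided by Σ_j w_j f_j(x).
Evaluate each component's likelihood at the observed value:
  p_1 = e^(−1.3)·1.3^0/0! = 0.272532
  p_2 = e^(−3.4)·3.4^0/0! = 0.0333733
  p_3 = e^(−4.6)·4.6^0/0! = 0.0100518
  p_4 = e^(−4.9)·4.9^0/0! = 0.00744658
Multiply by the mixture weights:
  w_1·p_1 = 0.12 × 0.272532 = 0.0327038
  w_2·p_2 = 0.30 × 0.0333733 = 0.010012
  w_3·p_3 = 0.39 × 0.0100518 = 0.00392022
  w_4·p_4 = 0.19 × 0.00744658 = 0.00141485
Sum: 0.0327038 + 0.010012 + 0.00392022 + 0.00141485 = 0.0480509
P(Population 1 | the observation) ≈ 0.681

0.681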